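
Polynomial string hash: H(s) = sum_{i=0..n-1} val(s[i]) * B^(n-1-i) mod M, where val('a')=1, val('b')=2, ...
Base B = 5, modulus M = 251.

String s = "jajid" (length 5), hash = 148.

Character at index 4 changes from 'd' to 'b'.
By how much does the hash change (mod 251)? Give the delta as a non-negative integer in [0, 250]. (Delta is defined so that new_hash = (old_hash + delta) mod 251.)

Delta formula: (val(new) - val(old)) * B^(n-1-k) mod M
  val('b') - val('d') = 2 - 4 = -2
  B^(n-1-k) = 5^0 mod 251 = 1
  Delta = -2 * 1 mod 251 = 249

Answer: 249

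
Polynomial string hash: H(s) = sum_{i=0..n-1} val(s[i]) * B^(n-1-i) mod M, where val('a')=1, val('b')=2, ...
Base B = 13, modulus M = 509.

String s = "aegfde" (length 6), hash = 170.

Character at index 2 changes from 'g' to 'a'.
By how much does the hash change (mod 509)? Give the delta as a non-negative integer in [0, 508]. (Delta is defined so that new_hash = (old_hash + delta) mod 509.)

Delta formula: (val(new) - val(old)) * B^(n-1-k) mod M
  val('a') - val('g') = 1 - 7 = -6
  B^(n-1-k) = 13^3 mod 509 = 161
  Delta = -6 * 161 mod 509 = 52

Answer: 52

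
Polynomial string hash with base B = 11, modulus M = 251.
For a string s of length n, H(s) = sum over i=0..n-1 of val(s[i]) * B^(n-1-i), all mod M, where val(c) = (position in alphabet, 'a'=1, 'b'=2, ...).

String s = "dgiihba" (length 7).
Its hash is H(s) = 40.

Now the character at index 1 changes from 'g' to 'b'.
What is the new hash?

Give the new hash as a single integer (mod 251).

val('g') = 7, val('b') = 2
Position k = 1, exponent = n-1-k = 5
B^5 mod M = 11^5 mod 251 = 160
Delta = (2 - 7) * 160 mod 251 = 204
New hash = (40 + 204) mod 251 = 244

Answer: 244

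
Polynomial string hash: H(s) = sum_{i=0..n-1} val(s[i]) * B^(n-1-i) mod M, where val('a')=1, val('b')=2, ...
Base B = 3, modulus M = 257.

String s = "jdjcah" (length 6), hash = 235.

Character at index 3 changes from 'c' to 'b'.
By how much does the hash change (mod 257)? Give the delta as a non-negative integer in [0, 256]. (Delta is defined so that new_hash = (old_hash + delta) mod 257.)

Delta formula: (val(new) - val(old)) * B^(n-1-k) mod M
  val('b') - val('c') = 2 - 3 = -1
  B^(n-1-k) = 3^2 mod 257 = 9
  Delta = -1 * 9 mod 257 = 248

Answer: 248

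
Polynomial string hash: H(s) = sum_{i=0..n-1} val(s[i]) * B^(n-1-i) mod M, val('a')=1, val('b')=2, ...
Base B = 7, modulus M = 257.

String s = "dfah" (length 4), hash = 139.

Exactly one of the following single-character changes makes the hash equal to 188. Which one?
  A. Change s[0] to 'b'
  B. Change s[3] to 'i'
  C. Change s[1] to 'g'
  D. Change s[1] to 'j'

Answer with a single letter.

Answer: C

Derivation:
Option A: s[0]='d'->'b', delta=(2-4)*7^3 mod 257 = 85, hash=139+85 mod 257 = 224
Option B: s[3]='h'->'i', delta=(9-8)*7^0 mod 257 = 1, hash=139+1 mod 257 = 140
Option C: s[1]='f'->'g', delta=(7-6)*7^2 mod 257 = 49, hash=139+49 mod 257 = 188 <-- target
Option D: s[1]='f'->'j', delta=(10-6)*7^2 mod 257 = 196, hash=139+196 mod 257 = 78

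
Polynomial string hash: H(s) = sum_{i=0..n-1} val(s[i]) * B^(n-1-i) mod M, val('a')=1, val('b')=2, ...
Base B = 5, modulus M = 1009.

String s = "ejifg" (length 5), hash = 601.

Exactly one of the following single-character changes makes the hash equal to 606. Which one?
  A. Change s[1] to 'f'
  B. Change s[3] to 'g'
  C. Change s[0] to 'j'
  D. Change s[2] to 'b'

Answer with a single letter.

Option A: s[1]='j'->'f', delta=(6-10)*5^3 mod 1009 = 509, hash=601+509 mod 1009 = 101
Option B: s[3]='f'->'g', delta=(7-6)*5^1 mod 1009 = 5, hash=601+5 mod 1009 = 606 <-- target
Option C: s[0]='e'->'j', delta=(10-5)*5^4 mod 1009 = 98, hash=601+98 mod 1009 = 699
Option D: s[2]='i'->'b', delta=(2-9)*5^2 mod 1009 = 834, hash=601+834 mod 1009 = 426

Answer: B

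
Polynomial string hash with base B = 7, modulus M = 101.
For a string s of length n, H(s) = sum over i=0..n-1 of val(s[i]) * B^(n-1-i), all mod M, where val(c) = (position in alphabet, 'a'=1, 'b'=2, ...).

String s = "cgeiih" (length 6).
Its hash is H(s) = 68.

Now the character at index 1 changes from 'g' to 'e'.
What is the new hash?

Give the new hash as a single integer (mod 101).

Answer: 13

Derivation:
val('g') = 7, val('e') = 5
Position k = 1, exponent = n-1-k = 4
B^4 mod M = 7^4 mod 101 = 78
Delta = (5 - 7) * 78 mod 101 = 46
New hash = (68 + 46) mod 101 = 13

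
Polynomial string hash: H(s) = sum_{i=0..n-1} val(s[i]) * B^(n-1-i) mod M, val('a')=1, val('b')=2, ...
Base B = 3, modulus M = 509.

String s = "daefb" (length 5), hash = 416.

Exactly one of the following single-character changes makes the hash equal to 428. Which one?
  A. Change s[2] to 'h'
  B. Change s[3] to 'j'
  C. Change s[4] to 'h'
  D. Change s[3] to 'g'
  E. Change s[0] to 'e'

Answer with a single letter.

Answer: B

Derivation:
Option A: s[2]='e'->'h', delta=(8-5)*3^2 mod 509 = 27, hash=416+27 mod 509 = 443
Option B: s[3]='f'->'j', delta=(10-6)*3^1 mod 509 = 12, hash=416+12 mod 509 = 428 <-- target
Option C: s[4]='b'->'h', delta=(8-2)*3^0 mod 509 = 6, hash=416+6 mod 509 = 422
Option D: s[3]='f'->'g', delta=(7-6)*3^1 mod 509 = 3, hash=416+3 mod 509 = 419
Option E: s[0]='d'->'e', delta=(5-4)*3^4 mod 509 = 81, hash=416+81 mod 509 = 497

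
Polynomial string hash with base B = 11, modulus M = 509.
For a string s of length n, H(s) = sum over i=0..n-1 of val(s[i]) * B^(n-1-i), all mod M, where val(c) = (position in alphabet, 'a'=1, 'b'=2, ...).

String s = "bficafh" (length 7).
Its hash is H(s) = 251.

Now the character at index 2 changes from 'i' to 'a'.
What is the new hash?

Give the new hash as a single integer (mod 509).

Answer: 193

Derivation:
val('i') = 9, val('a') = 1
Position k = 2, exponent = n-1-k = 4
B^4 mod M = 11^4 mod 509 = 389
Delta = (1 - 9) * 389 mod 509 = 451
New hash = (251 + 451) mod 509 = 193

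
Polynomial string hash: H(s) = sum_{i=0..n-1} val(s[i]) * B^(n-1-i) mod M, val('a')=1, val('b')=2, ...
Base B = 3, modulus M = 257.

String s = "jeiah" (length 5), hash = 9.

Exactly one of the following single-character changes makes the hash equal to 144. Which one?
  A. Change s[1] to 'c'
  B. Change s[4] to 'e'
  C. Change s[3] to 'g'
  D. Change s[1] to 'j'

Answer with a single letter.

Option A: s[1]='e'->'c', delta=(3-5)*3^3 mod 257 = 203, hash=9+203 mod 257 = 212
Option B: s[4]='h'->'e', delta=(5-8)*3^0 mod 257 = 254, hash=9+254 mod 257 = 6
Option C: s[3]='a'->'g', delta=(7-1)*3^1 mod 257 = 18, hash=9+18 mod 257 = 27
Option D: s[1]='e'->'j', delta=(10-5)*3^3 mod 257 = 135, hash=9+135 mod 257 = 144 <-- target

Answer: D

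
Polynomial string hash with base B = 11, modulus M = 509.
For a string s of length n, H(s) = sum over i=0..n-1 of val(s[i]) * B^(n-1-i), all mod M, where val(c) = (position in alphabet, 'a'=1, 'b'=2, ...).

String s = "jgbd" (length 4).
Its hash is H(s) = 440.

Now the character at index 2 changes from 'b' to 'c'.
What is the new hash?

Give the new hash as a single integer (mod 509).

Answer: 451

Derivation:
val('b') = 2, val('c') = 3
Position k = 2, exponent = n-1-k = 1
B^1 mod M = 11^1 mod 509 = 11
Delta = (3 - 2) * 11 mod 509 = 11
New hash = (440 + 11) mod 509 = 451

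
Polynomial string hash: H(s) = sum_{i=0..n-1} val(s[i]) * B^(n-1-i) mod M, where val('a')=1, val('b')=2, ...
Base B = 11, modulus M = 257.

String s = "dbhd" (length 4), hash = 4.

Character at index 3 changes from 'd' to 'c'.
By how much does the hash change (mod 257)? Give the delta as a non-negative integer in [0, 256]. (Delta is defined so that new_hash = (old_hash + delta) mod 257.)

Answer: 256

Derivation:
Delta formula: (val(new) - val(old)) * B^(n-1-k) mod M
  val('c') - val('d') = 3 - 4 = -1
  B^(n-1-k) = 11^0 mod 257 = 1
  Delta = -1 * 1 mod 257 = 256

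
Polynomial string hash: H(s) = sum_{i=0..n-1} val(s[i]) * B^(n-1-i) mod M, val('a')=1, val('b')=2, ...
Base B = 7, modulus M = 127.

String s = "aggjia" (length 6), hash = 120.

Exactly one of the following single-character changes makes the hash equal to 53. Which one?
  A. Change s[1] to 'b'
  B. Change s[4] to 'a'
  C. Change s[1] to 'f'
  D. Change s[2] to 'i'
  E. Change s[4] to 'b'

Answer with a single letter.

Answer: A

Derivation:
Option A: s[1]='g'->'b', delta=(2-7)*7^4 mod 127 = 60, hash=120+60 mod 127 = 53 <-- target
Option B: s[4]='i'->'a', delta=(1-9)*7^1 mod 127 = 71, hash=120+71 mod 127 = 64
Option C: s[1]='g'->'f', delta=(6-7)*7^4 mod 127 = 12, hash=120+12 mod 127 = 5
Option D: s[2]='g'->'i', delta=(9-7)*7^3 mod 127 = 51, hash=120+51 mod 127 = 44
Option E: s[4]='i'->'b', delta=(2-9)*7^1 mod 127 = 78, hash=120+78 mod 127 = 71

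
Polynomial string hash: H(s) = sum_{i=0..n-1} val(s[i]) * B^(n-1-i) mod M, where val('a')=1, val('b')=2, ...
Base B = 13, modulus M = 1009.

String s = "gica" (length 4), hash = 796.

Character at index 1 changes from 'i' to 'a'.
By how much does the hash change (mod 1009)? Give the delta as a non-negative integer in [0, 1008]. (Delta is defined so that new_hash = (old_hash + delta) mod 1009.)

Delta formula: (val(new) - val(old)) * B^(n-1-k) mod M
  val('a') - val('i') = 1 - 9 = -8
  B^(n-1-k) = 13^2 mod 1009 = 169
  Delta = -8 * 169 mod 1009 = 666

Answer: 666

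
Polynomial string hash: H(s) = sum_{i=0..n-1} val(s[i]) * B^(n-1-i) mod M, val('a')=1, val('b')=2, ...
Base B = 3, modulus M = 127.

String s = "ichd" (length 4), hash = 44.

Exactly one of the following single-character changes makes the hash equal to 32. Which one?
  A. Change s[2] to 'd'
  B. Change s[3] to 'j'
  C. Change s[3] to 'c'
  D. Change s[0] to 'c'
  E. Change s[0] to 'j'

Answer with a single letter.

Answer: A

Derivation:
Option A: s[2]='h'->'d', delta=(4-8)*3^1 mod 127 = 115, hash=44+115 mod 127 = 32 <-- target
Option B: s[3]='d'->'j', delta=(10-4)*3^0 mod 127 = 6, hash=44+6 mod 127 = 50
Option C: s[3]='d'->'c', delta=(3-4)*3^0 mod 127 = 126, hash=44+126 mod 127 = 43
Option D: s[0]='i'->'c', delta=(3-9)*3^3 mod 127 = 92, hash=44+92 mod 127 = 9
Option E: s[0]='i'->'j', delta=(10-9)*3^3 mod 127 = 27, hash=44+27 mod 127 = 71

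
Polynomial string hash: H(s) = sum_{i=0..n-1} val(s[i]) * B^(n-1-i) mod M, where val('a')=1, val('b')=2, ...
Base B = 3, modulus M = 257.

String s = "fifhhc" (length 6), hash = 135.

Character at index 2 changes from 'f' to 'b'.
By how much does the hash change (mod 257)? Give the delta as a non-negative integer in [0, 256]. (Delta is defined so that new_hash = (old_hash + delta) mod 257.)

Delta formula: (val(new) - val(old)) * B^(n-1-k) mod M
  val('b') - val('f') = 2 - 6 = -4
  B^(n-1-k) = 3^3 mod 257 = 27
  Delta = -4 * 27 mod 257 = 149

Answer: 149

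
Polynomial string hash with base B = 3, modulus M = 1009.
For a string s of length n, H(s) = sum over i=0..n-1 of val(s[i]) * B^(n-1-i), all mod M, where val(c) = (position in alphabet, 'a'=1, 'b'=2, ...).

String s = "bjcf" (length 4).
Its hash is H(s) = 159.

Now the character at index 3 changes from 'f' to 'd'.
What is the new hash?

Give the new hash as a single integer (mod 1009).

val('f') = 6, val('d') = 4
Position k = 3, exponent = n-1-k = 0
B^0 mod M = 3^0 mod 1009 = 1
Delta = (4 - 6) * 1 mod 1009 = 1007
New hash = (159 + 1007) mod 1009 = 157

Answer: 157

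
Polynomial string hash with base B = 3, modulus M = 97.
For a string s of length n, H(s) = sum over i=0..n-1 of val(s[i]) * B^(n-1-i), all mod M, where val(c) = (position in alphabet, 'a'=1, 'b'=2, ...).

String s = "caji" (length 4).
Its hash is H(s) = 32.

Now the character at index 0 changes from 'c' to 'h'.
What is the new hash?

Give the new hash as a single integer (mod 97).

Answer: 70

Derivation:
val('c') = 3, val('h') = 8
Position k = 0, exponent = n-1-k = 3
B^3 mod M = 3^3 mod 97 = 27
Delta = (8 - 3) * 27 mod 97 = 38
New hash = (32 + 38) mod 97 = 70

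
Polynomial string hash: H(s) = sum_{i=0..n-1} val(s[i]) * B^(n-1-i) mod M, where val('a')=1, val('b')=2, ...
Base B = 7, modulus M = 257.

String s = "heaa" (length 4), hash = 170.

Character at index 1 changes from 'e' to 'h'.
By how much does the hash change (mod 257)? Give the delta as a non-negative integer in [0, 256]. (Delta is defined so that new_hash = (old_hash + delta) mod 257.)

Delta formula: (val(new) - val(old)) * B^(n-1-k) mod M
  val('h') - val('e') = 8 - 5 = 3
  B^(n-1-k) = 7^2 mod 257 = 49
  Delta = 3 * 49 mod 257 = 147

Answer: 147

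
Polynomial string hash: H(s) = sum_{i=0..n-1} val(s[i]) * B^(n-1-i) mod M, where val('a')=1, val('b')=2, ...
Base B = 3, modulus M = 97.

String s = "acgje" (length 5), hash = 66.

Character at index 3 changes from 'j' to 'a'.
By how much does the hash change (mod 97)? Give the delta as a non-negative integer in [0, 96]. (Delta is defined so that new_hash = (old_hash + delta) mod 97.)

Answer: 70

Derivation:
Delta formula: (val(new) - val(old)) * B^(n-1-k) mod M
  val('a') - val('j') = 1 - 10 = -9
  B^(n-1-k) = 3^1 mod 97 = 3
  Delta = -9 * 3 mod 97 = 70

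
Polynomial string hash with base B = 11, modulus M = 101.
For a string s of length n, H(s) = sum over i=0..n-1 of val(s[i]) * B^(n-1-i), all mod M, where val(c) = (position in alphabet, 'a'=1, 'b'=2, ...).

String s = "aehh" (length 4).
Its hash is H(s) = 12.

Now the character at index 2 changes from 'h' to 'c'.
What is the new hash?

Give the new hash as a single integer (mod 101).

Answer: 58

Derivation:
val('h') = 8, val('c') = 3
Position k = 2, exponent = n-1-k = 1
B^1 mod M = 11^1 mod 101 = 11
Delta = (3 - 8) * 11 mod 101 = 46
New hash = (12 + 46) mod 101 = 58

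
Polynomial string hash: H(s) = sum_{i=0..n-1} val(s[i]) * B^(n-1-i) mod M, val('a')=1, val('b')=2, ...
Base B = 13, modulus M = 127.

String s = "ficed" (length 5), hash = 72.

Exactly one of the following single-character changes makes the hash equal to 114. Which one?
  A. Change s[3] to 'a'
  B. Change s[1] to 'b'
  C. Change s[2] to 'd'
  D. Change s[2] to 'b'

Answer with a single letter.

Answer: C

Derivation:
Option A: s[3]='e'->'a', delta=(1-5)*13^1 mod 127 = 75, hash=72+75 mod 127 = 20
Option B: s[1]='i'->'b', delta=(2-9)*13^3 mod 127 = 115, hash=72+115 mod 127 = 60
Option C: s[2]='c'->'d', delta=(4-3)*13^2 mod 127 = 42, hash=72+42 mod 127 = 114 <-- target
Option D: s[2]='c'->'b', delta=(2-3)*13^2 mod 127 = 85, hash=72+85 mod 127 = 30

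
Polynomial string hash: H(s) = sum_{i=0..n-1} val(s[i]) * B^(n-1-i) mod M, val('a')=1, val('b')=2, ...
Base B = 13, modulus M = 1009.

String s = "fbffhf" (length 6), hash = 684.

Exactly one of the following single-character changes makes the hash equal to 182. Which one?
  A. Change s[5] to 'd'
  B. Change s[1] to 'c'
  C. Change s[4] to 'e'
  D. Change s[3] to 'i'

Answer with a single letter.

Answer: D

Derivation:
Option A: s[5]='f'->'d', delta=(4-6)*13^0 mod 1009 = 1007, hash=684+1007 mod 1009 = 682
Option B: s[1]='b'->'c', delta=(3-2)*13^4 mod 1009 = 309, hash=684+309 mod 1009 = 993
Option C: s[4]='h'->'e', delta=(5-8)*13^1 mod 1009 = 970, hash=684+970 mod 1009 = 645
Option D: s[3]='f'->'i', delta=(9-6)*13^2 mod 1009 = 507, hash=684+507 mod 1009 = 182 <-- target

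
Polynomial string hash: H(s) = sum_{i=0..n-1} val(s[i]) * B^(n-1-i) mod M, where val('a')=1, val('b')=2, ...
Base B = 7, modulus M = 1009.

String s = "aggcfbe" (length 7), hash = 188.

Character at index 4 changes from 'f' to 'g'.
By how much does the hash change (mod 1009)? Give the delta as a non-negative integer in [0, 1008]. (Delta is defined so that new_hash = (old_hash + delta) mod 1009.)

Answer: 49

Derivation:
Delta formula: (val(new) - val(old)) * B^(n-1-k) mod M
  val('g') - val('f') = 7 - 6 = 1
  B^(n-1-k) = 7^2 mod 1009 = 49
  Delta = 1 * 49 mod 1009 = 49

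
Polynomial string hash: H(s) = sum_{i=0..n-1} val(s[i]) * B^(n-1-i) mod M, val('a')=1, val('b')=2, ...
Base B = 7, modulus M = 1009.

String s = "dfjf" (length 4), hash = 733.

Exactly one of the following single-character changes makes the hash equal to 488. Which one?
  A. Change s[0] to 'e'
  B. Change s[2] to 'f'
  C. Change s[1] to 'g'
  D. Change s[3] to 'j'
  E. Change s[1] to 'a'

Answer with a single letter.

Option A: s[0]='d'->'e', delta=(5-4)*7^3 mod 1009 = 343, hash=733+343 mod 1009 = 67
Option B: s[2]='j'->'f', delta=(6-10)*7^1 mod 1009 = 981, hash=733+981 mod 1009 = 705
Option C: s[1]='f'->'g', delta=(7-6)*7^2 mod 1009 = 49, hash=733+49 mod 1009 = 782
Option D: s[3]='f'->'j', delta=(10-6)*7^0 mod 1009 = 4, hash=733+4 mod 1009 = 737
Option E: s[1]='f'->'a', delta=(1-6)*7^2 mod 1009 = 764, hash=733+764 mod 1009 = 488 <-- target

Answer: E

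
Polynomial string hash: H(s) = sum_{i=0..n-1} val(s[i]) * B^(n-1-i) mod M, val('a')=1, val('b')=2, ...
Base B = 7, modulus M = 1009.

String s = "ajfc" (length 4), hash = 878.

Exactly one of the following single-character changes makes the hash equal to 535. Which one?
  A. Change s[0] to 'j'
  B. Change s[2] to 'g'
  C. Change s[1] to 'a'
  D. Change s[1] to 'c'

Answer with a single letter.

Answer: D

Derivation:
Option A: s[0]='a'->'j', delta=(10-1)*7^3 mod 1009 = 60, hash=878+60 mod 1009 = 938
Option B: s[2]='f'->'g', delta=(7-6)*7^1 mod 1009 = 7, hash=878+7 mod 1009 = 885
Option C: s[1]='j'->'a', delta=(1-10)*7^2 mod 1009 = 568, hash=878+568 mod 1009 = 437
Option D: s[1]='j'->'c', delta=(3-10)*7^2 mod 1009 = 666, hash=878+666 mod 1009 = 535 <-- target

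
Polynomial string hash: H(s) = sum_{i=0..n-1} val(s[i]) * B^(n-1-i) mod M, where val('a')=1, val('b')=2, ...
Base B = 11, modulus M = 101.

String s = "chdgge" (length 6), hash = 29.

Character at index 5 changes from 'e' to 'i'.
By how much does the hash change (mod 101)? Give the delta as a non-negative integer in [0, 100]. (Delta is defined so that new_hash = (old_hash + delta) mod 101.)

Answer: 4

Derivation:
Delta formula: (val(new) - val(old)) * B^(n-1-k) mod M
  val('i') - val('e') = 9 - 5 = 4
  B^(n-1-k) = 11^0 mod 101 = 1
  Delta = 4 * 1 mod 101 = 4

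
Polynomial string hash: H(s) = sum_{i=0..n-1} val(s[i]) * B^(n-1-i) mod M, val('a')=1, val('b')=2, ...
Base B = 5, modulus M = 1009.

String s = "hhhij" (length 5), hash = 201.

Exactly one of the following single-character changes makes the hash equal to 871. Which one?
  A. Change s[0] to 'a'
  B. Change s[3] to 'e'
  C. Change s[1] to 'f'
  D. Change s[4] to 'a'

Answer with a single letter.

Option A: s[0]='h'->'a', delta=(1-8)*5^4 mod 1009 = 670, hash=201+670 mod 1009 = 871 <-- target
Option B: s[3]='i'->'e', delta=(5-9)*5^1 mod 1009 = 989, hash=201+989 mod 1009 = 181
Option C: s[1]='h'->'f', delta=(6-8)*5^3 mod 1009 = 759, hash=201+759 mod 1009 = 960
Option D: s[4]='j'->'a', delta=(1-10)*5^0 mod 1009 = 1000, hash=201+1000 mod 1009 = 192

Answer: A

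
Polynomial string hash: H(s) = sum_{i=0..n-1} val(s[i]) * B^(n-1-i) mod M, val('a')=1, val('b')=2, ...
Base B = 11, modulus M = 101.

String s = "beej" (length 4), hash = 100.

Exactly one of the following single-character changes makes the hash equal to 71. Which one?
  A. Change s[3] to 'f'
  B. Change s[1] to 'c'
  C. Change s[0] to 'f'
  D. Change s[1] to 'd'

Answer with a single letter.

Option A: s[3]='j'->'f', delta=(6-10)*11^0 mod 101 = 97, hash=100+97 mod 101 = 96
Option B: s[1]='e'->'c', delta=(3-5)*11^2 mod 101 = 61, hash=100+61 mod 101 = 60
Option C: s[0]='b'->'f', delta=(6-2)*11^3 mod 101 = 72, hash=100+72 mod 101 = 71 <-- target
Option D: s[1]='e'->'d', delta=(4-5)*11^2 mod 101 = 81, hash=100+81 mod 101 = 80

Answer: C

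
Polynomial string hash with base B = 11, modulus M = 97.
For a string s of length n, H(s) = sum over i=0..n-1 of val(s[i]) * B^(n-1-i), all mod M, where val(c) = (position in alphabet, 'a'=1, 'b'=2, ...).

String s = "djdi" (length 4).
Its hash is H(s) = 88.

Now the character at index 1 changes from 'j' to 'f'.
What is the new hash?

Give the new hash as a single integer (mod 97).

val('j') = 10, val('f') = 6
Position k = 1, exponent = n-1-k = 2
B^2 mod M = 11^2 mod 97 = 24
Delta = (6 - 10) * 24 mod 97 = 1
New hash = (88 + 1) mod 97 = 89

Answer: 89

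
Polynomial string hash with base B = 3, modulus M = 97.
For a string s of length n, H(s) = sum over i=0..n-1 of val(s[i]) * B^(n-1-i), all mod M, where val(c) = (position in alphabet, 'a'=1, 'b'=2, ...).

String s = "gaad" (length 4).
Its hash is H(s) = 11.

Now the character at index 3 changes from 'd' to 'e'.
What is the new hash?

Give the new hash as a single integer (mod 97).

val('d') = 4, val('e') = 5
Position k = 3, exponent = n-1-k = 0
B^0 mod M = 3^0 mod 97 = 1
Delta = (5 - 4) * 1 mod 97 = 1
New hash = (11 + 1) mod 97 = 12

Answer: 12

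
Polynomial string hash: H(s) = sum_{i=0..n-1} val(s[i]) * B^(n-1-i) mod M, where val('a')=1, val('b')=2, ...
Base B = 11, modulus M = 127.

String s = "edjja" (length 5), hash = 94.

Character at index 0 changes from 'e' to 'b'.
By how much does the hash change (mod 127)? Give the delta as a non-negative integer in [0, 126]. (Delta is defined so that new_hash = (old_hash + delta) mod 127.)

Delta formula: (val(new) - val(old)) * B^(n-1-k) mod M
  val('b') - val('e') = 2 - 5 = -3
  B^(n-1-k) = 11^4 mod 127 = 36
  Delta = -3 * 36 mod 127 = 19

Answer: 19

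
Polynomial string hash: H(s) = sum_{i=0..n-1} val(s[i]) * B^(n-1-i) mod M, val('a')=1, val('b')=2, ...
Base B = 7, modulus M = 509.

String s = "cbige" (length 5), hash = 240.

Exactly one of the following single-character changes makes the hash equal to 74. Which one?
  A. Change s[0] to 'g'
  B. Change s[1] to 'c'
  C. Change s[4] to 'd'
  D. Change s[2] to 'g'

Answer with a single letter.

Answer: B

Derivation:
Option A: s[0]='c'->'g', delta=(7-3)*7^4 mod 509 = 442, hash=240+442 mod 509 = 173
Option B: s[1]='b'->'c', delta=(3-2)*7^3 mod 509 = 343, hash=240+343 mod 509 = 74 <-- target
Option C: s[4]='e'->'d', delta=(4-5)*7^0 mod 509 = 508, hash=240+508 mod 509 = 239
Option D: s[2]='i'->'g', delta=(7-9)*7^2 mod 509 = 411, hash=240+411 mod 509 = 142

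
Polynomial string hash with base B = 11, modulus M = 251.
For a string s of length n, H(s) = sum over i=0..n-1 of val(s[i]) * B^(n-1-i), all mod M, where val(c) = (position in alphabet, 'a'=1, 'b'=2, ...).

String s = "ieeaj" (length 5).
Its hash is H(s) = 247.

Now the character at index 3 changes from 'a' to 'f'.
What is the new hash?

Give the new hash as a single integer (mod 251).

Answer: 51

Derivation:
val('a') = 1, val('f') = 6
Position k = 3, exponent = n-1-k = 1
B^1 mod M = 11^1 mod 251 = 11
Delta = (6 - 1) * 11 mod 251 = 55
New hash = (247 + 55) mod 251 = 51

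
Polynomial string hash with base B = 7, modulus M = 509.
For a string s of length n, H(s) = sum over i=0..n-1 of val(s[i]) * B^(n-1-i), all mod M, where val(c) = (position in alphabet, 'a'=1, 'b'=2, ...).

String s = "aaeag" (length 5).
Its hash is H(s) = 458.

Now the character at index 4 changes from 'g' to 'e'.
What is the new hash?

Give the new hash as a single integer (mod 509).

Answer: 456

Derivation:
val('g') = 7, val('e') = 5
Position k = 4, exponent = n-1-k = 0
B^0 mod M = 7^0 mod 509 = 1
Delta = (5 - 7) * 1 mod 509 = 507
New hash = (458 + 507) mod 509 = 456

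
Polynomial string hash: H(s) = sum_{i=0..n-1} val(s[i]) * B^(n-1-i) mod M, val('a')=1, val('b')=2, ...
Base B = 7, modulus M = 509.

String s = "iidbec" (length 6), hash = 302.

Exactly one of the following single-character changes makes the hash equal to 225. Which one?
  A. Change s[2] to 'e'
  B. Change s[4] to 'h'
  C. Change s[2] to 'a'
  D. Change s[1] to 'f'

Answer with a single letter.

Answer: D

Derivation:
Option A: s[2]='d'->'e', delta=(5-4)*7^3 mod 509 = 343, hash=302+343 mod 509 = 136
Option B: s[4]='e'->'h', delta=(8-5)*7^1 mod 509 = 21, hash=302+21 mod 509 = 323
Option C: s[2]='d'->'a', delta=(1-4)*7^3 mod 509 = 498, hash=302+498 mod 509 = 291
Option D: s[1]='i'->'f', delta=(6-9)*7^4 mod 509 = 432, hash=302+432 mod 509 = 225 <-- target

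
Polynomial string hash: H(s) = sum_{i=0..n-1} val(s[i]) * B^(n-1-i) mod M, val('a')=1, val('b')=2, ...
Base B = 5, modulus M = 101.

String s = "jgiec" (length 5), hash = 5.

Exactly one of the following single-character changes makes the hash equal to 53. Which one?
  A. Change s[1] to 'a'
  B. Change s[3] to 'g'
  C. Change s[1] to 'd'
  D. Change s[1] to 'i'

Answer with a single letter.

Answer: D

Derivation:
Option A: s[1]='g'->'a', delta=(1-7)*5^3 mod 101 = 58, hash=5+58 mod 101 = 63
Option B: s[3]='e'->'g', delta=(7-5)*5^1 mod 101 = 10, hash=5+10 mod 101 = 15
Option C: s[1]='g'->'d', delta=(4-7)*5^3 mod 101 = 29, hash=5+29 mod 101 = 34
Option D: s[1]='g'->'i', delta=(9-7)*5^3 mod 101 = 48, hash=5+48 mod 101 = 53 <-- target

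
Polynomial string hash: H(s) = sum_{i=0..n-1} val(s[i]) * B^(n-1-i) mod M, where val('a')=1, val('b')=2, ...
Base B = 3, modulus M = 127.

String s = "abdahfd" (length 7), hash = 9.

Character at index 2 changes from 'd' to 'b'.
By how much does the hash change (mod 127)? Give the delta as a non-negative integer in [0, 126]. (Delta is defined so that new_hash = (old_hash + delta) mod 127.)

Answer: 92

Derivation:
Delta formula: (val(new) - val(old)) * B^(n-1-k) mod M
  val('b') - val('d') = 2 - 4 = -2
  B^(n-1-k) = 3^4 mod 127 = 81
  Delta = -2 * 81 mod 127 = 92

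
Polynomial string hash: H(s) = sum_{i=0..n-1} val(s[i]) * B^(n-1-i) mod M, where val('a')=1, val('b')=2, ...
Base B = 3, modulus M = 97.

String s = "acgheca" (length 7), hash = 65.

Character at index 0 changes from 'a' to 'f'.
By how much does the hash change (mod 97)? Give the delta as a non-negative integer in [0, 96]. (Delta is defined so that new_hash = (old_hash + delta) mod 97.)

Answer: 56

Derivation:
Delta formula: (val(new) - val(old)) * B^(n-1-k) mod M
  val('f') - val('a') = 6 - 1 = 5
  B^(n-1-k) = 3^6 mod 97 = 50
  Delta = 5 * 50 mod 97 = 56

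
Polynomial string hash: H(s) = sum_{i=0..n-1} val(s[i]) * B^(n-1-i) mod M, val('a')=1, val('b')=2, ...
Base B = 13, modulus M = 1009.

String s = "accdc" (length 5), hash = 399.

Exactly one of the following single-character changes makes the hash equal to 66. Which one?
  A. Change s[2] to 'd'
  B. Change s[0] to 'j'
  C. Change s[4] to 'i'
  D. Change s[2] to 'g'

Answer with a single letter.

Option A: s[2]='c'->'d', delta=(4-3)*13^2 mod 1009 = 169, hash=399+169 mod 1009 = 568
Option B: s[0]='a'->'j', delta=(10-1)*13^4 mod 1009 = 763, hash=399+763 mod 1009 = 153
Option C: s[4]='c'->'i', delta=(9-3)*13^0 mod 1009 = 6, hash=399+6 mod 1009 = 405
Option D: s[2]='c'->'g', delta=(7-3)*13^2 mod 1009 = 676, hash=399+676 mod 1009 = 66 <-- target

Answer: D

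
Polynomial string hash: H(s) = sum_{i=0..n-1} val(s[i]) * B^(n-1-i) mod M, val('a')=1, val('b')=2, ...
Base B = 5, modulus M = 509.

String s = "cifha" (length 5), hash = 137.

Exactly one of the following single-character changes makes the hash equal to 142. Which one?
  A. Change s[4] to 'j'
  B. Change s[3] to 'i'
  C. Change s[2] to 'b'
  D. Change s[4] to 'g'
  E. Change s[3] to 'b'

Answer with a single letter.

Option A: s[4]='a'->'j', delta=(10-1)*5^0 mod 509 = 9, hash=137+9 mod 509 = 146
Option B: s[3]='h'->'i', delta=(9-8)*5^1 mod 509 = 5, hash=137+5 mod 509 = 142 <-- target
Option C: s[2]='f'->'b', delta=(2-6)*5^2 mod 509 = 409, hash=137+409 mod 509 = 37
Option D: s[4]='a'->'g', delta=(7-1)*5^0 mod 509 = 6, hash=137+6 mod 509 = 143
Option E: s[3]='h'->'b', delta=(2-8)*5^1 mod 509 = 479, hash=137+479 mod 509 = 107

Answer: B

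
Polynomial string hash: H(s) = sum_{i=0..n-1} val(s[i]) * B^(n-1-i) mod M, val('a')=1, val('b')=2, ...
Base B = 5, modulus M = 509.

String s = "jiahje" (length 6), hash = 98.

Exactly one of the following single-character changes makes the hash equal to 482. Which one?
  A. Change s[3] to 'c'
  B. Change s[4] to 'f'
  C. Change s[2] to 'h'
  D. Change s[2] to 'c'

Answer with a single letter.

Answer: A

Derivation:
Option A: s[3]='h'->'c', delta=(3-8)*5^2 mod 509 = 384, hash=98+384 mod 509 = 482 <-- target
Option B: s[4]='j'->'f', delta=(6-10)*5^1 mod 509 = 489, hash=98+489 mod 509 = 78
Option C: s[2]='a'->'h', delta=(8-1)*5^3 mod 509 = 366, hash=98+366 mod 509 = 464
Option D: s[2]='a'->'c', delta=(3-1)*5^3 mod 509 = 250, hash=98+250 mod 509 = 348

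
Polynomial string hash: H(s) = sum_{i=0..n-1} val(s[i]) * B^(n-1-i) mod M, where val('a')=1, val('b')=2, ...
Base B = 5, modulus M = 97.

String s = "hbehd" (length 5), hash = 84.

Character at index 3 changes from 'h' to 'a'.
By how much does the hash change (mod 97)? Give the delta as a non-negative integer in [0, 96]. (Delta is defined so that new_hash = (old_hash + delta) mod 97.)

Answer: 62

Derivation:
Delta formula: (val(new) - val(old)) * B^(n-1-k) mod M
  val('a') - val('h') = 1 - 8 = -7
  B^(n-1-k) = 5^1 mod 97 = 5
  Delta = -7 * 5 mod 97 = 62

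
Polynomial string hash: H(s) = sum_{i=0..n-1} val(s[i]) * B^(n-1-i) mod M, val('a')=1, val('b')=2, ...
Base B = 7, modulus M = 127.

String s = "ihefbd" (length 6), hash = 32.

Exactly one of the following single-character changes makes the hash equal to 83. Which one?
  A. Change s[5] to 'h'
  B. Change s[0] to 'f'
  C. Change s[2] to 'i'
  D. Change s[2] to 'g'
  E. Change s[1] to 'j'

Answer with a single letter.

Option A: s[5]='d'->'h', delta=(8-4)*7^0 mod 127 = 4, hash=32+4 mod 127 = 36
Option B: s[0]='i'->'f', delta=(6-9)*7^5 mod 127 = 125, hash=32+125 mod 127 = 30
Option C: s[2]='e'->'i', delta=(9-5)*7^3 mod 127 = 102, hash=32+102 mod 127 = 7
Option D: s[2]='e'->'g', delta=(7-5)*7^3 mod 127 = 51, hash=32+51 mod 127 = 83 <-- target
Option E: s[1]='h'->'j', delta=(10-8)*7^4 mod 127 = 103, hash=32+103 mod 127 = 8

Answer: D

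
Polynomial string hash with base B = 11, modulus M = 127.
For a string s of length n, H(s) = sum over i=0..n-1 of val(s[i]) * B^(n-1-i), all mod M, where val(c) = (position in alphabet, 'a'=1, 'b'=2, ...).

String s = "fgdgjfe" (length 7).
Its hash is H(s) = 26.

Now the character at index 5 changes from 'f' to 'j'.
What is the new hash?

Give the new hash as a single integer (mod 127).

val('f') = 6, val('j') = 10
Position k = 5, exponent = n-1-k = 1
B^1 mod M = 11^1 mod 127 = 11
Delta = (10 - 6) * 11 mod 127 = 44
New hash = (26 + 44) mod 127 = 70

Answer: 70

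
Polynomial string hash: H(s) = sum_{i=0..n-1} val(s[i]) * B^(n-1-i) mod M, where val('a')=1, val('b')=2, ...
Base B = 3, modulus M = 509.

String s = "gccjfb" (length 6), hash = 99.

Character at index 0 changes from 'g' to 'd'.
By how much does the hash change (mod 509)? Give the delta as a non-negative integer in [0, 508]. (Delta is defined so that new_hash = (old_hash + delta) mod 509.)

Answer: 289

Derivation:
Delta formula: (val(new) - val(old)) * B^(n-1-k) mod M
  val('d') - val('g') = 4 - 7 = -3
  B^(n-1-k) = 3^5 mod 509 = 243
  Delta = -3 * 243 mod 509 = 289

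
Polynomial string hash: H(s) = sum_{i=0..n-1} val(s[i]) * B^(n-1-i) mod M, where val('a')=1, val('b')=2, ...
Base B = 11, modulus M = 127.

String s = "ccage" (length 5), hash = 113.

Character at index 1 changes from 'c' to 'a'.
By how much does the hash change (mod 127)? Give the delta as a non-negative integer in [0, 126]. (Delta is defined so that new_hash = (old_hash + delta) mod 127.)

Answer: 5

Derivation:
Delta formula: (val(new) - val(old)) * B^(n-1-k) mod M
  val('a') - val('c') = 1 - 3 = -2
  B^(n-1-k) = 11^3 mod 127 = 61
  Delta = -2 * 61 mod 127 = 5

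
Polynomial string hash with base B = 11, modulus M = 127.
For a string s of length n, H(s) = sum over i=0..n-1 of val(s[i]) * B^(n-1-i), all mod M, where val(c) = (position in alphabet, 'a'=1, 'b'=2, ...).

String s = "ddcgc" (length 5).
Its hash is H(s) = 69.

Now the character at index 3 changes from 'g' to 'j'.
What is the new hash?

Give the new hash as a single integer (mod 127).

Answer: 102

Derivation:
val('g') = 7, val('j') = 10
Position k = 3, exponent = n-1-k = 1
B^1 mod M = 11^1 mod 127 = 11
Delta = (10 - 7) * 11 mod 127 = 33
New hash = (69 + 33) mod 127 = 102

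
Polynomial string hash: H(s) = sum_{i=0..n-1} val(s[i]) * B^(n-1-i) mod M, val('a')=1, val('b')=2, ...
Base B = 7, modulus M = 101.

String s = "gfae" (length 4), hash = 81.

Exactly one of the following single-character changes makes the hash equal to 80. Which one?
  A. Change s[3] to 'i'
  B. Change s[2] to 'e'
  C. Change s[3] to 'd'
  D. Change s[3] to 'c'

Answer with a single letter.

Option A: s[3]='e'->'i', delta=(9-5)*7^0 mod 101 = 4, hash=81+4 mod 101 = 85
Option B: s[2]='a'->'e', delta=(5-1)*7^1 mod 101 = 28, hash=81+28 mod 101 = 8
Option C: s[3]='e'->'d', delta=(4-5)*7^0 mod 101 = 100, hash=81+100 mod 101 = 80 <-- target
Option D: s[3]='e'->'c', delta=(3-5)*7^0 mod 101 = 99, hash=81+99 mod 101 = 79

Answer: C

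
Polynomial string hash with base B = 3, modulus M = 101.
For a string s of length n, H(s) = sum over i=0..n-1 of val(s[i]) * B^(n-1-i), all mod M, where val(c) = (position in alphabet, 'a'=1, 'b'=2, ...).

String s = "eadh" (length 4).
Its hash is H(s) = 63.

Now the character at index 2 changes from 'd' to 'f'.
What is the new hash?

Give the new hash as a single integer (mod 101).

Answer: 69

Derivation:
val('d') = 4, val('f') = 6
Position k = 2, exponent = n-1-k = 1
B^1 mod M = 3^1 mod 101 = 3
Delta = (6 - 4) * 3 mod 101 = 6
New hash = (63 + 6) mod 101 = 69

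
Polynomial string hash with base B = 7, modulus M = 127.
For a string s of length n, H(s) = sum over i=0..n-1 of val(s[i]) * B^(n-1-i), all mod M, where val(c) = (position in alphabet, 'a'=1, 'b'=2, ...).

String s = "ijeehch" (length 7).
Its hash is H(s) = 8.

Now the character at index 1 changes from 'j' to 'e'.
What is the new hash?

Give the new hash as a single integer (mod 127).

val('j') = 10, val('e') = 5
Position k = 1, exponent = n-1-k = 5
B^5 mod M = 7^5 mod 127 = 43
Delta = (5 - 10) * 43 mod 127 = 39
New hash = (8 + 39) mod 127 = 47

Answer: 47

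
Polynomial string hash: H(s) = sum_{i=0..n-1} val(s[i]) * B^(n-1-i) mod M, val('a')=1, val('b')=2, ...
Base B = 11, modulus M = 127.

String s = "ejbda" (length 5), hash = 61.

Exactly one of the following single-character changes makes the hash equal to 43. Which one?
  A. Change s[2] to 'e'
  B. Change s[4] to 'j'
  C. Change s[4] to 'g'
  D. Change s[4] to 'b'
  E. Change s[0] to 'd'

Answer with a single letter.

Option A: s[2]='b'->'e', delta=(5-2)*11^2 mod 127 = 109, hash=61+109 mod 127 = 43 <-- target
Option B: s[4]='a'->'j', delta=(10-1)*11^0 mod 127 = 9, hash=61+9 mod 127 = 70
Option C: s[4]='a'->'g', delta=(7-1)*11^0 mod 127 = 6, hash=61+6 mod 127 = 67
Option D: s[4]='a'->'b', delta=(2-1)*11^0 mod 127 = 1, hash=61+1 mod 127 = 62
Option E: s[0]='e'->'d', delta=(4-5)*11^4 mod 127 = 91, hash=61+91 mod 127 = 25

Answer: A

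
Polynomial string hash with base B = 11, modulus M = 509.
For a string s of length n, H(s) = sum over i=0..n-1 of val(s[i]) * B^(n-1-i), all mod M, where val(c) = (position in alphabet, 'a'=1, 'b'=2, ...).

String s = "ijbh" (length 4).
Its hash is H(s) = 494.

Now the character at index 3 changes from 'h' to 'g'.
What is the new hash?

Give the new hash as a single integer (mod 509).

Answer: 493

Derivation:
val('h') = 8, val('g') = 7
Position k = 3, exponent = n-1-k = 0
B^0 mod M = 11^0 mod 509 = 1
Delta = (7 - 8) * 1 mod 509 = 508
New hash = (494 + 508) mod 509 = 493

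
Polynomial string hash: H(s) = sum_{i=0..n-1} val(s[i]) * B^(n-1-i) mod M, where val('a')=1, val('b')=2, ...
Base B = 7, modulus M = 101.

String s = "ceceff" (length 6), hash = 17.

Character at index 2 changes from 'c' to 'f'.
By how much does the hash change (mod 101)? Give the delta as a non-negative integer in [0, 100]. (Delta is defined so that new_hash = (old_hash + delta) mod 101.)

Answer: 19

Derivation:
Delta formula: (val(new) - val(old)) * B^(n-1-k) mod M
  val('f') - val('c') = 6 - 3 = 3
  B^(n-1-k) = 7^3 mod 101 = 40
  Delta = 3 * 40 mod 101 = 19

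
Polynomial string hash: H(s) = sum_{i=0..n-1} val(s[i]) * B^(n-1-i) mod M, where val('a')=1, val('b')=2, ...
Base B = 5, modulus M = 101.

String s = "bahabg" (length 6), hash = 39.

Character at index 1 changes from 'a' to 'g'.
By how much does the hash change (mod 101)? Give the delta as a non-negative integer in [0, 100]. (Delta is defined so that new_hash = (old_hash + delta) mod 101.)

Delta formula: (val(new) - val(old)) * B^(n-1-k) mod M
  val('g') - val('a') = 7 - 1 = 6
  B^(n-1-k) = 5^4 mod 101 = 19
  Delta = 6 * 19 mod 101 = 13

Answer: 13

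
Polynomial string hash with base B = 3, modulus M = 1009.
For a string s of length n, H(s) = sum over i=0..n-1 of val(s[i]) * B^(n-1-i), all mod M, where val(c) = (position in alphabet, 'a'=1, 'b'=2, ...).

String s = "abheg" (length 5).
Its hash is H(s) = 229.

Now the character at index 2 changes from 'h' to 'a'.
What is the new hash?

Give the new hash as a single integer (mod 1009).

Answer: 166

Derivation:
val('h') = 8, val('a') = 1
Position k = 2, exponent = n-1-k = 2
B^2 mod M = 3^2 mod 1009 = 9
Delta = (1 - 8) * 9 mod 1009 = 946
New hash = (229 + 946) mod 1009 = 166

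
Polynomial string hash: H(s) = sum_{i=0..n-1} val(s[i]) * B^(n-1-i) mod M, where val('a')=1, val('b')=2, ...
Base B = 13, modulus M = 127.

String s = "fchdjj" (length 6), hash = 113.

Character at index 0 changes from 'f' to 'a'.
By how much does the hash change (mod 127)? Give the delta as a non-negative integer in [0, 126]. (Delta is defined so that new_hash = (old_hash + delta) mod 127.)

Delta formula: (val(new) - val(old)) * B^(n-1-k) mod M
  val('a') - val('f') = 1 - 6 = -5
  B^(n-1-k) = 13^5 mod 127 = 72
  Delta = -5 * 72 mod 127 = 21

Answer: 21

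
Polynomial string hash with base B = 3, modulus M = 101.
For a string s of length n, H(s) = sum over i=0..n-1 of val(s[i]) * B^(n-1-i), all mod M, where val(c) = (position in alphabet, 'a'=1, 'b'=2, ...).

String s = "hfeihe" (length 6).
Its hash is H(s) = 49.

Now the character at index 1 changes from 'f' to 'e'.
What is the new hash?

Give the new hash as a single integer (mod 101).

val('f') = 6, val('e') = 5
Position k = 1, exponent = n-1-k = 4
B^4 mod M = 3^4 mod 101 = 81
Delta = (5 - 6) * 81 mod 101 = 20
New hash = (49 + 20) mod 101 = 69

Answer: 69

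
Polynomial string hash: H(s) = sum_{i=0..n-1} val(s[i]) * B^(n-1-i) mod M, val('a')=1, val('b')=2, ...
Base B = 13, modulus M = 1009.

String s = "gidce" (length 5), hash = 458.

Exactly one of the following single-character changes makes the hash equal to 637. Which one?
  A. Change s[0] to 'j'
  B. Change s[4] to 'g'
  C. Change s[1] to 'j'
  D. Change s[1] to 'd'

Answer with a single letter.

Answer: C

Derivation:
Option A: s[0]='g'->'j', delta=(10-7)*13^4 mod 1009 = 927, hash=458+927 mod 1009 = 376
Option B: s[4]='e'->'g', delta=(7-5)*13^0 mod 1009 = 2, hash=458+2 mod 1009 = 460
Option C: s[1]='i'->'j', delta=(10-9)*13^3 mod 1009 = 179, hash=458+179 mod 1009 = 637 <-- target
Option D: s[1]='i'->'d', delta=(4-9)*13^3 mod 1009 = 114, hash=458+114 mod 1009 = 572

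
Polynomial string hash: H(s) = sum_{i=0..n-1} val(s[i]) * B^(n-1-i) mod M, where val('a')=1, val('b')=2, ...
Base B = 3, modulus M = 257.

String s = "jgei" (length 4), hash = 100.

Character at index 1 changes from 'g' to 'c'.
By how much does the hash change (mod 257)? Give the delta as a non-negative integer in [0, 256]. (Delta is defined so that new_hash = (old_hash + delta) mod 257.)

Answer: 221

Derivation:
Delta formula: (val(new) - val(old)) * B^(n-1-k) mod M
  val('c') - val('g') = 3 - 7 = -4
  B^(n-1-k) = 3^2 mod 257 = 9
  Delta = -4 * 9 mod 257 = 221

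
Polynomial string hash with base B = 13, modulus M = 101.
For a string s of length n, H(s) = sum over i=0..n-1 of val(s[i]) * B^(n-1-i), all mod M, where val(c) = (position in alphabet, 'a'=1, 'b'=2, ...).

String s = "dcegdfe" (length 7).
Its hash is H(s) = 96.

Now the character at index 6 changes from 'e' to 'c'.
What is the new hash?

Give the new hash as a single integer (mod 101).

Answer: 94

Derivation:
val('e') = 5, val('c') = 3
Position k = 6, exponent = n-1-k = 0
B^0 mod M = 13^0 mod 101 = 1
Delta = (3 - 5) * 1 mod 101 = 99
New hash = (96 + 99) mod 101 = 94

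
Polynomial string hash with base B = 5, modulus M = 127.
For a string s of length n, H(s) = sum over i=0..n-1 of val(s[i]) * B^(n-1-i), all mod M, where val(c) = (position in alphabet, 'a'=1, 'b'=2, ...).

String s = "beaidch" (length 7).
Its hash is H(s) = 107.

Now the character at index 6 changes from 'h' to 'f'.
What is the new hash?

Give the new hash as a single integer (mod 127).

Answer: 105

Derivation:
val('h') = 8, val('f') = 6
Position k = 6, exponent = n-1-k = 0
B^0 mod M = 5^0 mod 127 = 1
Delta = (6 - 8) * 1 mod 127 = 125
New hash = (107 + 125) mod 127 = 105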